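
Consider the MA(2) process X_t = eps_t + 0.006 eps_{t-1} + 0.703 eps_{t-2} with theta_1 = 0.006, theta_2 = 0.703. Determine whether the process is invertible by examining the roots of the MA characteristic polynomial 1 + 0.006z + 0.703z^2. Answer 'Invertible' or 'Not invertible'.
\text{Invertible}

The MA(q) characteristic polynomial is P(z) = 1 + 0.006z + 0.703z^2.
Invertibility requires all roots to lie outside the unit circle, i.e. |z| > 1 for every root.
Set 1 + (0.006) z + (0.703) z^2 = 0, i.e. a z^2 + b z + c = 0 with a = 0.703, b = 0.006, c = 1.
Discriminant D = b^2 - 4ac = (0.006)^2 - 4*(0.703)*1 = 0.000036 - (2.812) = -2.811964.
D < 0, so the roots are the complex-conjugate pair z = (-b +/- i sqrt(-D)) / (2a) = -0.0043 +/- 1.1927i.
For a conjugate pair |z|^2 = z * conj(z) = (product of roots) = c/a = 1/(0.703) = 1.422475, so |z| = sqrt(1.422475) = 1.1927 for both roots.
Moduli of all roots: 1.1927, 1.1927.
All moduli strictly greater than 1? Yes.
Verdict: Invertible.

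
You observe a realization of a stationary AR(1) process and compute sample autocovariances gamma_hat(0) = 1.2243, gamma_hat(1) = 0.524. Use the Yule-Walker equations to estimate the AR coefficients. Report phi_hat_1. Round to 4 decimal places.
\hat\phi_{1} = 0.4280

The Yule-Walker equations for an AR(p) process read, in matrix form,
  Gamma_p phi = r_p,   with   (Gamma_p)_{ij} = gamma(|i - j|),
                       (r_p)_i = gamma(i),   i,j = 1..p.
Substitute the sample gammas (Toeplitz matrix and right-hand side of size 1):
  Gamma_p = [[1.2243]]
  r_p     = [0.524]
With p = 1 this is the single equation gamma(0) phi_1 = gamma(1):
  phi_hat_1 = gamma(1) / gamma(0) = 0.524 / 1.2243 = 0.4280.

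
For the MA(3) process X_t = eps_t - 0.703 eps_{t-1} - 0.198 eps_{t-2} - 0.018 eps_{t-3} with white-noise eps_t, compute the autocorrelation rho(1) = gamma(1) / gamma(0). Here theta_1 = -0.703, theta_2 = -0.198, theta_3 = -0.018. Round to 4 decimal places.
\rho(1) = -0.3653

For an MA(q) process with theta_0 = 1, the autocovariance is
  gamma(k) = sigma^2 * sum_{i=0..q-k} theta_i * theta_{i+k},
and rho(k) = gamma(k) / gamma(0). Sigma^2 cancels.
  numerator   = (1)*(-0.703) + (-0.703)*(-0.198) + (-0.198)*(-0.018) = -0.560242.
  denominator = (1)^2 + (-0.703)^2 + (-0.198)^2 + (-0.018)^2 = 1.533737.
  rho(1) = -0.560242 / 1.533737 = -0.3653.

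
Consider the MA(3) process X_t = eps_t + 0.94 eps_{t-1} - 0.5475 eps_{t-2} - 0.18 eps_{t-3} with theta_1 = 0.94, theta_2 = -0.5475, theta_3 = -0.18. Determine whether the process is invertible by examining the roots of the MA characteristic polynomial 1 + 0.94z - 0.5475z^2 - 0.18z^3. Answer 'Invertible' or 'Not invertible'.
\text{Not invertible}

The MA(q) characteristic polynomial is P(z) = 1 + 0.94z - 0.5475z^2 - 0.18z^3.
Invertibility requires all roots to lie outside the unit circle, i.e. |z| > 1 for every root.
Degree 3: look for a simple real root z0 first, then factor out (1 - z/z0) and solve the remaining quadratic.
Testing z0 = -4: P(-4) = 1 + (0.94)(-4) + (-0.5475)(-4)^2 + (-0.18)(-4)^3
  = 1 + (-3.76) + (-8.76) + (11.52) = 0.  So z_0 = -4 is a root, |z_0| = 4.
Divide out the factor (1 + 0.25 z) = (1 - z/z0) (since 1/z0 = -0.25):
  P(z) = (1 + 0.25 z)(1 + (0.69) z + (-0.72) z^2)
  [check: z-coef 0.69 - (-0.25) = 0.94; z^2-coef -0.72 - (-0.25)(0.69) = -0.5475; z^3-coef -(-0.25)(-0.72) = -0.18.]
Remaining roots from the quadratic factor 1 + (0.69) z + (-0.72) z^2:
  Set 1 + (0.69) z + (-0.72) z^2 = 0, i.e. a z^2 + b z + c = 0 with a = -0.72, b = 0.69, c = 1.
  Discriminant D = b^2 - 4ac = (0.69)^2 - 4*(-0.72)*1 = 0.4761 - (-2.88) = 3.3561.
  D >= 0, so the roots are real: z = (-b +/- sqrt(D)) / (2a) = (-0.69 +/- 1.831966) / (-1.44).
    z_1 = (-0.69 + 1.831966) / (-1.44) = -0.793,   |z_1| = 0.793.
    z_2 = (-0.69 - 1.831966) / (-1.44) = 1.7514,   |z_2| = 1.7514.
Moduli of all roots: 4.0000, 0.7930, 1.7514.
All moduli strictly greater than 1? No.
Verdict: Not invertible.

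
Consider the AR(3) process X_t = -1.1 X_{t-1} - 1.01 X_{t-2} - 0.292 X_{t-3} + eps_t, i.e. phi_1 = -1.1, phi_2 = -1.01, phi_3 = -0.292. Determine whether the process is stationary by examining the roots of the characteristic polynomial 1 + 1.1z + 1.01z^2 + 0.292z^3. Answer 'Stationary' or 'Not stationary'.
\text{Stationary}

The AR(p) characteristic polynomial is P(z) = 1 + 1.1z + 1.01z^2 + 0.292z^3.
Stationarity requires all roots to lie outside the unit circle, i.e. |z| > 1 for every root.
Degree 3: look for a simple real root z0 first, then factor out (1 - z/z0) and solve the remaining quadratic.
Testing z0 = -2.5: P(-2.5) = 1 + (1.1)(-2.5) + (1.01)(-2.5)^2 + (0.292)(-2.5)^3
  = 1 + (-2.75) + (6.3125) + (-4.5625) = 0.  So z_0 = -2.5 is a root, |z_0| = 2.5.
Divide out the factor (1 + 0.4 z) = (1 - z/z0) (since 1/z0 = -0.4):
  P(z) = (1 + 0.4 z)(1 + (0.7) z + (0.73) z^2)
  [check: z-coef 0.7 - (-0.4) = 1.1; z^2-coef 0.73 - (-0.4)(0.7) = 1.01; z^3-coef -(-0.4)(0.73) = 0.292.]
Remaining roots from the quadratic factor 1 + (0.7) z + (0.73) z^2:
  Set 1 + (0.7) z + (0.73) z^2 = 0, i.e. a z^2 + b z + c = 0 with a = 0.73, b = 0.7, c = 1.
  Discriminant D = b^2 - 4ac = (0.7)^2 - 4*(0.73)*1 = 0.49 - (2.92) = -2.43.
  D < 0, so the roots are the complex-conjugate pair z = (-b +/- i sqrt(-D)) / (2a) = -0.4795 +/- 1.0677i.
  For a conjugate pair |z|^2 = z * conj(z) = (product of roots) = c/a = 1/(0.73) = 1.369863, so |z| = sqrt(1.369863) = 1.1704 for both roots.
Moduli of all roots: 2.5000, 1.1704, 1.1704.
All moduli strictly greater than 1? Yes.
Verdict: Stationary.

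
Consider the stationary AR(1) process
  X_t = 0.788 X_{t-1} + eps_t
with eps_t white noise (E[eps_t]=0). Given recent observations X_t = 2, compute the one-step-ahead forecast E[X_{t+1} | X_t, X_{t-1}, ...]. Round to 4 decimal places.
E[X_{t+1} \mid \mathcal F_t] = 1.5760

For an AR(p) model X_t = c + sum_i phi_i X_{t-i} + eps_t, the
one-step-ahead conditional mean is
  E[X_{t+1} | X_t, ...] = c + sum_i phi_i X_{t+1-i}.
Substitute known values:
  E[X_{t+1} | ...] = (0.788) * (2)
                   = 1.5760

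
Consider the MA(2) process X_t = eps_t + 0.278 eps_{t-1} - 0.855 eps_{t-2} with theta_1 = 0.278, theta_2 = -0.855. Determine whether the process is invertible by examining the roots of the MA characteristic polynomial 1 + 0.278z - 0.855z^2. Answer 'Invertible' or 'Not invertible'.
\text{Not invertible}

The MA(q) characteristic polynomial is P(z) = 1 + 0.278z - 0.855z^2.
Invertibility requires all roots to lie outside the unit circle, i.e. |z| > 1 for every root.
Set 1 + (0.278) z + (-0.855) z^2 = 0, i.e. a z^2 + b z + c = 0 with a = -0.855, b = 0.278, c = 1.
Discriminant D = b^2 - 4ac = (0.278)^2 - 4*(-0.855)*1 = 0.077284 - (-3.42) = 3.497284.
D >= 0, so the roots are real: z = (-b +/- sqrt(D)) / (2a) = (-0.278 +/- 1.870103) / (-1.71).
  z_1 = (-0.278 + 1.870103) / (-1.71) = -0.9311,   |z_1| = 0.9311.
  z_2 = (-0.278 - 1.870103) / (-1.71) = 1.2562,   |z_2| = 1.2562.
Moduli of all roots: 0.9311, 1.2562.
All moduli strictly greater than 1? No.
Verdict: Not invertible.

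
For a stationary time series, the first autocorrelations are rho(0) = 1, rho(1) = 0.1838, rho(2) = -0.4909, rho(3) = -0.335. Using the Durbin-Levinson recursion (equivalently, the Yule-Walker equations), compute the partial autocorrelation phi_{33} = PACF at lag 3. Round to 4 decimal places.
\phi_{33} = -0.1409

The PACF at lag k is phi_{kk}, the last component of the solution
to the Yule-Walker system G_k phi = r_k where
  (G_k)_{ij} = rho(|i - j|), (r_k)_i = rho(i), i,j = 1..k.
Equivalently, Durbin-Levinson gives phi_{kk} iteratively:
  phi_{11} = rho(1)
  phi_{kk} = [rho(k) - sum_{j=1..k-1} phi_{k-1,j} rho(k-j)]
            / [1 - sum_{j=1..k-1} phi_{k-1,j} rho(j)],
  phi_{k,j} = phi_{k-1,j} - phi_{kk} phi_{k-1,k-j},  j = 1..k-1.
Step k = 1:
  phi_11 = rho(1) = 0.1838.
Step k = 2:
  phi_22 = [rho(2) - phi_11 rho(1)] / [1 - phi_11 rho(1)] = [-0.4909 - (0.1838)(0.1838)] / [1 - (0.1838)(0.1838)]
         = -0.52468244 / 0.96621756 = -0.543027.
  Update: phi_21 = phi_11 - phi_22 phi_11 = 0.1838 - (-0.543027)(0.1838) = 0.283608.
Step k = 3:
  phi_33 = [rho(3) - phi_21 rho(2) - phi_22 rho(1)] / [1 - phi_21 rho(1) - phi_22 rho(2)]
    numerator   = -0.335 - (0.283608)(-0.4909) - (-0.543027)(0.1838) = -0.09596823
    denominator = 1 - (0.283608)(0.1838) - (-0.543027)(-0.4909) = 0.68130071
  phi_33 = -0.09596823 / 0.68130071 = -0.1409.
Therefore phi_{33} = -0.1409.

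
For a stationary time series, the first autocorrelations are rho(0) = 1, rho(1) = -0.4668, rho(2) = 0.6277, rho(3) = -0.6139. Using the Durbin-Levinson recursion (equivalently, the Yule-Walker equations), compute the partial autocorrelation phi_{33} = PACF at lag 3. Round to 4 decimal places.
\phi_{33} = -0.4051

The PACF at lag k is phi_{kk}, the last component of the solution
to the Yule-Walker system G_k phi = r_k where
  (G_k)_{ij} = rho(|i - j|), (r_k)_i = rho(i), i,j = 1..k.
Equivalently, Durbin-Levinson gives phi_{kk} iteratively:
  phi_{11} = rho(1)
  phi_{kk} = [rho(k) - sum_{j=1..k-1} phi_{k-1,j} rho(k-j)]
            / [1 - sum_{j=1..k-1} phi_{k-1,j} rho(j)],
  phi_{k,j} = phi_{k-1,j} - phi_{kk} phi_{k-1,k-j},  j = 1..k-1.
Step k = 1:
  phi_11 = rho(1) = -0.4668.
Step k = 2:
  phi_22 = [rho(2) - phi_11 rho(1)] / [1 - phi_11 rho(1)] = [0.6277 - (-0.4668)(-0.4668)] / [1 - (-0.4668)(-0.4668)]
         = 0.40979776 / 0.78209776 = 0.523973.
  Update: phi_21 = phi_11 - phi_22 phi_11 = -0.4668 - (0.523973)(-0.4668) = -0.22221.
Step k = 3:
  phi_33 = [rho(3) - phi_21 rho(2) - phi_22 rho(1)] / [1 - phi_21 rho(1) - phi_22 rho(2)]
    numerator   = -0.6139 - (-0.22221)(0.6277) - (0.523973)(-0.4668) = -0.22982864
    denominator = 1 - (-0.22221)(-0.4668) - (0.523973)(0.6277) = 0.56737498
  phi_33 = -0.22982864 / 0.56737498 = -0.4051.
Therefore phi_{33} = -0.4051.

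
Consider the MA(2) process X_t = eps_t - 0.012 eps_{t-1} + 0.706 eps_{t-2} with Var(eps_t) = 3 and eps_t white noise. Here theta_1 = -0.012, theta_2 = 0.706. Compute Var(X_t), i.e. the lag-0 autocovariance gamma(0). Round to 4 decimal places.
\gamma(0) = 4.4957

For an MA(q) process X_t = eps_t + sum_i theta_i eps_{t-i} with
Var(eps_t) = sigma^2, the variance is
  gamma(0) = sigma^2 * (1 + sum_i theta_i^2).
  sum_i theta_i^2 = (-0.012)^2 + (0.706)^2 = 0.000144 + 0.498436 = 0.49858.
  gamma(0) = 3 * (1 + 0.49858) = 3 * 1.49858 = 4.49574, which rounds to 4.4957.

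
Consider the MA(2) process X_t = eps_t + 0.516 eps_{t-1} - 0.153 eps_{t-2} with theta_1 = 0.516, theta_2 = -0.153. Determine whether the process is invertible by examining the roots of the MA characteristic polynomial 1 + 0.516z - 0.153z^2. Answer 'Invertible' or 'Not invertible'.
\text{Invertible}

The MA(q) characteristic polynomial is P(z) = 1 + 0.516z - 0.153z^2.
Invertibility requires all roots to lie outside the unit circle, i.e. |z| > 1 for every root.
Set 1 + (0.516) z + (-0.153) z^2 = 0, i.e. a z^2 + b z + c = 0 with a = -0.153, b = 0.516, c = 1.
Discriminant D = b^2 - 4ac = (0.516)^2 - 4*(-0.153)*1 = 0.266256 - (-0.612) = 0.878256.
D >= 0, so the roots are real: z = (-b +/- sqrt(D)) / (2a) = (-0.516 +/- 0.937153) / (-0.306).
  z_1 = (-0.516 + 0.937153) / (-0.306) = -1.3763,   |z_1| = 1.3763.
  z_2 = (-0.516 - 0.937153) / (-0.306) = 4.7489,   |z_2| = 4.7489.
Moduli of all roots: 1.3763, 4.7489.
All moduli strictly greater than 1? Yes.
Verdict: Invertible.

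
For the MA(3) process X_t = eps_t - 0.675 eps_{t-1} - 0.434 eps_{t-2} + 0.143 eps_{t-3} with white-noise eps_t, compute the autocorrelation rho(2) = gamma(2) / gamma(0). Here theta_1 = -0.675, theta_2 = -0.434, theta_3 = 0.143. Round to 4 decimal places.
\rho(2) = -0.3187

For an MA(q) process with theta_0 = 1, the autocovariance is
  gamma(k) = sigma^2 * sum_{i=0..q-k} theta_i * theta_{i+k},
and rho(k) = gamma(k) / gamma(0). Sigma^2 cancels.
  numerator   = (1)*(-0.434) + (-0.675)*(0.143) = -0.530525.
  denominator = (1)^2 + (-0.675)^2 + (-0.434)^2 + (0.143)^2 = 1.66443.
  rho(2) = -0.530525 / 1.66443 = -0.3187.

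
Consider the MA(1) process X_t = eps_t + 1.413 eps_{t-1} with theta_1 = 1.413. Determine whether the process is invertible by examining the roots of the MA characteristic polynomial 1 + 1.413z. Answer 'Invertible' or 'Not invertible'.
\text{Not invertible}

The MA(q) characteristic polynomial is P(z) = 1 + 1.413z.
Invertibility requires all roots to lie outside the unit circle, i.e. |z| > 1 for every root.
This is linear in z: 1 + (1.413) z = 0  =>  z = -1/(1.413) = -0.707714,  |z| = 0.707714.
Moduli of all roots: 0.7077.
All moduli strictly greater than 1? No.
Verdict: Not invertible.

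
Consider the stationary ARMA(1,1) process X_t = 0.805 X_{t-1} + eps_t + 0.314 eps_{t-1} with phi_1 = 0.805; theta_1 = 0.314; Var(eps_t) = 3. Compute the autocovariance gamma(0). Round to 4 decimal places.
\gamma(0) = 13.6726

Multiply the model equation by X_{t-k} and take expectations. With theta_0 = psi_0 = 1 and psi_j the MA(infinity) weights, this gives
  gamma(k) - sum_i phi_i gamma(k-i) = c_k,
  c_k = sigma^2 * sum_{j=k..q} theta_j psi_{j-k}   (c_k = 0 for k > q),
using gamma(-m) = gamma(m).
psi-weights needed (psi_j = theta_j + sum_i phi_i psi_{j-i}):
  psi_1 = theta_1 + phi_1 = 0.314 + (0.805) = 1.119
Right-hand sides:
  c_0 = sigma^2 (1 + theta_1 psi_1) = 3 * (1 + (0.314)(1.119)) = 3 * 1.351366 = 4.054098
  c_1 = sigma^2 theta_1 = 3 * (0.314) = 0.942
  c_2 = 0
Equations for k = 0 and k = 1 (AR order 1):
  gamma(0) = phi_1 gamma(1) + c_0
  gamma(1) = phi_1 gamma(0) + c_1
Substituting the second into the first: gamma(0) (1 - phi_1^2) = c_0 + phi_1 c_1, so
  gamma(0) = (c_0 + phi_1 c_1) / (1 - phi_1^2) = (4.054098 + (0.805)(0.942)) / (1 - (0.805)^2) = 4.812408 / 0.351975 = 13.672585.
Therefore gamma(0) = 13.6726 (to 4 decimal places).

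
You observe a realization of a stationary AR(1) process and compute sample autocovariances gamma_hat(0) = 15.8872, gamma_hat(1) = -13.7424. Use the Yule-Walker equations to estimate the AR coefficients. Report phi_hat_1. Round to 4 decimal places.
\hat\phi_{1} = -0.8650

The Yule-Walker equations for an AR(p) process read, in matrix form,
  Gamma_p phi = r_p,   with   (Gamma_p)_{ij} = gamma(|i - j|),
                       (r_p)_i = gamma(i),   i,j = 1..p.
Substitute the sample gammas (Toeplitz matrix and right-hand side of size 1):
  Gamma_p = [[15.8872]]
  r_p     = [-13.7424]
With p = 1 this is the single equation gamma(0) phi_1 = gamma(1):
  phi_hat_1 = gamma(1) / gamma(0) = -13.7424 / 15.8872 = -0.8650.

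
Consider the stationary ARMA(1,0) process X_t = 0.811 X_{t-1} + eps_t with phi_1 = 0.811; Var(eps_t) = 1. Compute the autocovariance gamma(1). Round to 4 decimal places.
\gamma(1) = 2.3694

Multiply the model equation by X_{t-k} and take expectations. With theta_0 = psi_0 = 1 and psi_j the MA(infinity) weights, this gives
  gamma(k) - sum_i phi_i gamma(k-i) = c_k,
  c_k = sigma^2 * sum_{j=k..q} theta_j psi_{j-k}   (c_k = 0 for k > q),
using gamma(-m) = gamma(m).
Pure AR (q = 0): c_0 = sigma^2 = 1, c_k = 0 for k >= 1.
Equations for k = 0 and k = 1 (AR order 1):
  gamma(0) = phi_1 gamma(1) + c_0
  gamma(1) = phi_1 gamma(0) + c_1
Substituting the second into the first: gamma(0) (1 - phi_1^2) = c_0 + phi_1 c_1, so
  gamma(0) = c_0 / (1 - phi_1^2) = 1 / (1 - (0.811)^2) = 1 / 0.342279 = 2.921593.
  gamma(1) = phi_1 gamma(0) = (0.811)(2.921593) = 2.369412.
Therefore gamma(1) = 2.3694 (to 4 decimal places).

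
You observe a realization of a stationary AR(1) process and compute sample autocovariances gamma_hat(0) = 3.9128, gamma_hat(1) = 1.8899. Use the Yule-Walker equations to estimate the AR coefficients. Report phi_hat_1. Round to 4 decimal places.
\hat\phi_{1} = 0.4830

The Yule-Walker equations for an AR(p) process read, in matrix form,
  Gamma_p phi = r_p,   with   (Gamma_p)_{ij} = gamma(|i - j|),
                       (r_p)_i = gamma(i),   i,j = 1..p.
Substitute the sample gammas (Toeplitz matrix and right-hand side of size 1):
  Gamma_p = [[3.9128]]
  r_p     = [1.8899]
With p = 1 this is the single equation gamma(0) phi_1 = gamma(1):
  phi_hat_1 = gamma(1) / gamma(0) = 1.8899 / 3.9128 = 0.4830.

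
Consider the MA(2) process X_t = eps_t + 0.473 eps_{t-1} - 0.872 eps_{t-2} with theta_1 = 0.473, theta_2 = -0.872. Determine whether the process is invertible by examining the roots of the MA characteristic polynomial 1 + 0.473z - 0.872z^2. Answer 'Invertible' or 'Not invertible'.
\text{Not invertible}

The MA(q) characteristic polynomial is P(z) = 1 + 0.473z - 0.872z^2.
Invertibility requires all roots to lie outside the unit circle, i.e. |z| > 1 for every root.
Set 1 + (0.473) z + (-0.872) z^2 = 0, i.e. a z^2 + b z + c = 0 with a = -0.872, b = 0.473, c = 1.
Discriminant D = b^2 - 4ac = (0.473)^2 - 4*(-0.872)*1 = 0.223729 - (-3.488) = 3.711729.
D >= 0, so the roots are real: z = (-b +/- sqrt(D)) / (2a) = (-0.473 +/- 1.926585) / (-1.744).
  z_1 = (-0.473 + 1.926585) / (-1.744) = -0.8335,   |z_1| = 0.8335.
  z_2 = (-0.473 - 1.926585) / (-1.744) = 1.3759,   |z_2| = 1.3759.
Moduli of all roots: 0.8335, 1.3759.
All moduli strictly greater than 1? No.
Verdict: Not invertible.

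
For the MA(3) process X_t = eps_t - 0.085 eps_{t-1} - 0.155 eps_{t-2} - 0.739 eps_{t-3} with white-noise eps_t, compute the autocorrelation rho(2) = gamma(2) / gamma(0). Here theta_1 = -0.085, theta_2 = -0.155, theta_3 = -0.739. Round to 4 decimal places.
\rho(2) = -0.0584

For an MA(q) process with theta_0 = 1, the autocovariance is
  gamma(k) = sigma^2 * sum_{i=0..q-k} theta_i * theta_{i+k},
and rho(k) = gamma(k) / gamma(0). Sigma^2 cancels.
  numerator   = (1)*(-0.155) + (-0.085)*(-0.739) = -0.092185.
  denominator = (1)^2 + (-0.085)^2 + (-0.155)^2 + (-0.739)^2 = 1.577371.
  rho(2) = -0.092185 / 1.577371 = -0.0584.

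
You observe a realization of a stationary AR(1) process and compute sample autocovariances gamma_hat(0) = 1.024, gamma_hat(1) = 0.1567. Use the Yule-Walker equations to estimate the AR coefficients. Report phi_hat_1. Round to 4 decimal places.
\hat\phi_{1} = 0.1530

The Yule-Walker equations for an AR(p) process read, in matrix form,
  Gamma_p phi = r_p,   with   (Gamma_p)_{ij} = gamma(|i - j|),
                       (r_p)_i = gamma(i),   i,j = 1..p.
Substitute the sample gammas (Toeplitz matrix and right-hand side of size 1):
  Gamma_p = [[1.024]]
  r_p     = [0.1567]
With p = 1 this is the single equation gamma(0) phi_1 = gamma(1):
  phi_hat_1 = gamma(1) / gamma(0) = 0.1567 / 1.024 = 0.1530.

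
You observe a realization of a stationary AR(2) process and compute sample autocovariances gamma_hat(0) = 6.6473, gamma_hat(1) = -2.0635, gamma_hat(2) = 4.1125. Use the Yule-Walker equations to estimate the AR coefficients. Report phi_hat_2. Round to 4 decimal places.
\hat\phi_{2} = 0.5780

The Yule-Walker equations for an AR(p) process read, in matrix form,
  Gamma_p phi = r_p,   with   (Gamma_p)_{ij} = gamma(|i - j|),
                       (r_p)_i = gamma(i),   i,j = 1..p.
Substitute the sample gammas (Toeplitz matrix and right-hand side of size 2):
  Gamma_p = [[6.6473, -2.0635], [-2.0635, 6.6473]]
  r_p     = [-2.0635, 4.1125]
Written out:
  6.6473 phi_1 - 2.0635 phi_2 = -2.0635
  -2.0635 phi_1 + 6.6473 phi_2 = 4.1125
Solve by Cramer's rule:
  det = gamma(0)^2 - gamma(1)^2 = (6.6473)^2 - (-2.0635)^2 = 44.18659729 - 4.25803225 = 39.92856504
  phi_hat_1 = [gamma(1) gamma(0) - gamma(1) gamma(2)] / det = [(-2.0635)(6.6473) - (-2.0635)(4.1125)] / 39.92856504 = -5.2305598 / 39.92856504 = -0.131
  phi_hat_2 = [gamma(0) gamma(2) - gamma(1)^2] / det = [(6.6473)(4.1125) - (-2.0635)^2] / 39.92856504 = 23.078989 / 39.92856504 = 0.578
So phi_hat = [-0.1310, 0.5780].
Therefore phi_hat_2 = 0.5780.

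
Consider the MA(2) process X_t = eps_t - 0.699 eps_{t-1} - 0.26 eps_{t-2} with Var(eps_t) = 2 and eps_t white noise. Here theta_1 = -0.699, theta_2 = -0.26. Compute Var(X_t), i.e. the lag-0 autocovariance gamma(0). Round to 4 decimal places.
\gamma(0) = 3.1124

For an MA(q) process X_t = eps_t + sum_i theta_i eps_{t-i} with
Var(eps_t) = sigma^2, the variance is
  gamma(0) = sigma^2 * (1 + sum_i theta_i^2).
  sum_i theta_i^2 = (-0.699)^2 + (-0.26)^2 = 0.488601 + 0.0676 = 0.556201.
  gamma(0) = 2 * (1 + 0.556201) = 2 * 1.556201 = 3.112402, which rounds to 3.1124.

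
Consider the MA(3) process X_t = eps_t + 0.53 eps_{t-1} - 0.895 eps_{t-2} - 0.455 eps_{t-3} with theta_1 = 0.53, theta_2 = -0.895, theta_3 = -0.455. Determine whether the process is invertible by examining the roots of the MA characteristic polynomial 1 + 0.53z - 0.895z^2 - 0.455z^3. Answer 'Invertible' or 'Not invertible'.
\text{Invertible}

The MA(q) characteristic polynomial is P(z) = 1 + 0.53z - 0.895z^2 - 0.455z^3.
Invertibility requires all roots to lie outside the unit circle, i.e. |z| > 1 for every root.
Degree 3: look for a simple real root z0 first, then factor out (1 - z/z0) and solve the remaining quadratic.
Testing z0 = -2: P(-2) = 1 + (0.53)(-2) + (-0.895)(-2)^2 + (-0.455)(-2)^3
  = 1 + (-1.06) + (-3.58) + (3.64) = 0.  So z_0 = -2 is a root, |z_0| = 2.
Divide out the factor (1 + 0.5 z) = (1 - z/z0) (since 1/z0 = -0.5):
  P(z) = (1 + 0.5 z)(1 + (0.03) z + (-0.91) z^2)
  [check: z-coef 0.03 - (-0.5) = 0.53; z^2-coef -0.91 - (-0.5)(0.03) = -0.895; z^3-coef -(-0.5)(-0.91) = -0.455.]
Remaining roots from the quadratic factor 1 + (0.03) z + (-0.91) z^2:
  Set 1 + (0.03) z + (-0.91) z^2 = 0, i.e. a z^2 + b z + c = 0 with a = -0.91, b = 0.03, c = 1.
  Discriminant D = b^2 - 4ac = (0.03)^2 - 4*(-0.91)*1 = 0.0009 - (-3.64) = 3.6409.
  D >= 0, so the roots are real: z = (-b +/- sqrt(D)) / (2a) = (-0.03 +/- 1.908114) / (-1.82).
    z_1 = (-0.03 + 1.908114) / (-1.82) = -1.0319,   |z_1| = 1.0319.
    z_2 = (-0.03 - 1.908114) / (-1.82) = 1.0649,   |z_2| = 1.0649.
Moduli of all roots: 2.0000, 1.0319, 1.0649.
All moduli strictly greater than 1? Yes.
Verdict: Invertible.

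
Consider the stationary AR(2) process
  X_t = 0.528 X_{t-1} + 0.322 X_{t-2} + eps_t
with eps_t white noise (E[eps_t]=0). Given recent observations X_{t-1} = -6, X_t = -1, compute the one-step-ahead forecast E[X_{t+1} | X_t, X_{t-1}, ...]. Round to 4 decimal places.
E[X_{t+1} \mid \mathcal F_t] = -2.4600

For an AR(p) model X_t = c + sum_i phi_i X_{t-i} + eps_t, the
one-step-ahead conditional mean is
  E[X_{t+1} | X_t, ...] = c + sum_i phi_i X_{t+1-i}.
Substitute known values:
  E[X_{t+1} | ...] = (0.528) * (-1) + (0.322) * (-6)
                   = -2.4600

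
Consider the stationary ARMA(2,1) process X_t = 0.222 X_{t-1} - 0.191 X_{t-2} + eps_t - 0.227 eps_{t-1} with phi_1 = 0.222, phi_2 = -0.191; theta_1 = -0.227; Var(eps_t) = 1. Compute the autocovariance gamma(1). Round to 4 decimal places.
\gamma(1) = 0.0032

Multiply the model equation by X_{t-k} and take expectations. With theta_0 = psi_0 = 1 and psi_j the MA(infinity) weights, this gives
  gamma(k) - sum_i phi_i gamma(k-i) = c_k,
  c_k = sigma^2 * sum_{j=k..q} theta_j psi_{j-k}   (c_k = 0 for k > q),
using gamma(-m) = gamma(m).
psi-weights needed (psi_j = theta_j + sum_i phi_i psi_{j-i}):
  psi_1 = theta_1 + phi_1 = -0.227 + (0.222) = -0.005
Right-hand sides:
  c_0 = sigma^2 (1 + theta_1 psi_1) = 1 * (1 + (-0.227)(-0.005)) = 1 * 1.001135 = 1.001135
  c_1 = sigma^2 theta_1 = 1 * (-0.227) = -0.227
  c_2 = 0
Equations for k = 0, 1, 2 (AR order 2, c_2 = 0):
  (E0) gamma(0) = phi_1 gamma(1) + phi_2 gamma(2) + c_0
  (E1) gamma(1) = phi_1 gamma(0) + phi_2 gamma(1) + c_1
  (E2) gamma(2) = phi_1 gamma(1) + phi_2 gamma(0)
From (E1): gamma(1) = A gamma(0) + B with
  A = phi_1 / (1 - phi_2) = 0.222 / 1.191 = 0.186398,   B = c_1 / (1 - phi_2) = -0.227 / 1.191 = -0.190596.
Insert (E2) into (E0): gamma(0) (1 - phi_2^2) = phi_1 (1 + phi_2) gamma(1) + c_0.
  phi_1 (1 + phi_2) = (0.222)(0.809) = 0.179598,   1 - phi_2^2 = 0.963519.
Replace gamma(1) by A gamma(0) + B and collect gamma(0):
  gamma(0) [0.963519 - (0.179598)(0.186398)] = (0.179598)(-0.190596) + 1.001135
  gamma(0) * 0.930042 = 0.966904
  gamma(0) = 0.966904 / 0.930042 = 1.039635.
  gamma(1) = A gamma(0) + B = (0.186398)(1.039635) + (-0.190596) = 0.00319.
Therefore gamma(1) = 0.0032 (to 4 decimal places).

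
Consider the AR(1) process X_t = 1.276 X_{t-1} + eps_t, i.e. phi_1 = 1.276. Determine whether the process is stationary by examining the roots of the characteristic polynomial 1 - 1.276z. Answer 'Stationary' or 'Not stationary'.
\text{Not stationary}

The AR(p) characteristic polynomial is P(z) = 1 - 1.276z.
Stationarity requires all roots to lie outside the unit circle, i.e. |z| > 1 for every root.
This is linear in z: 1 + (-1.276) z = 0  =>  z = -1/(-1.276) = 0.783699,  |z| = 0.783699.
Moduli of all roots: 0.7837.
All moduli strictly greater than 1? No.
Verdict: Not stationary.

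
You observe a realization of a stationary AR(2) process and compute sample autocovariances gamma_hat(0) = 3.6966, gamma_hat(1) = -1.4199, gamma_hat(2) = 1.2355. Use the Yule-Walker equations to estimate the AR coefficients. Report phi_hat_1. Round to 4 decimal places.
\hat\phi_{1} = -0.3000

The Yule-Walker equations for an AR(p) process read, in matrix form,
  Gamma_p phi = r_p,   with   (Gamma_p)_{ij} = gamma(|i - j|),
                       (r_p)_i = gamma(i),   i,j = 1..p.
Substitute the sample gammas (Toeplitz matrix and right-hand side of size 2):
  Gamma_p = [[3.6966, -1.4199], [-1.4199, 3.6966]]
  r_p     = [-1.4199, 1.2355]
Written out:
  3.6966 phi_1 - 1.4199 phi_2 = -1.4199
  -1.4199 phi_1 + 3.6966 phi_2 = 1.2355
Solve by Cramer's rule:
  det = gamma(0)^2 - gamma(1)^2 = (3.6966)^2 - (-1.4199)^2 = 13.66485156 - 2.01611601 = 11.64873555
  phi_hat_1 = [gamma(1) gamma(0) - gamma(1) gamma(2)] / det = [(-1.4199)(3.6966) - (-1.4199)(1.2355)] / 11.64873555 = -3.49451589 / 11.64873555 = -0.3
  phi_hat_2 = [gamma(0) gamma(2) - gamma(1)^2] / det = [(3.6966)(1.2355) - (-1.4199)^2] / 11.64873555 = 2.55103329 / 11.64873555 = 0.219
So phi_hat = [-0.3000, 0.2190].
Therefore phi_hat_1 = -0.3000.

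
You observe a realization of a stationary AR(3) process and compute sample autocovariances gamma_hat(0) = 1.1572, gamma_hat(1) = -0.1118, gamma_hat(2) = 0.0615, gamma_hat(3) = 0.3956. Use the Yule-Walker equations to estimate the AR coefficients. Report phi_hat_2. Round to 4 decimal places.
\hat\phi_{2} = 0.0770

The Yule-Walker equations for an AR(p) process read, in matrix form,
  Gamma_p phi = r_p,   with   (Gamma_p)_{ij} = gamma(|i - j|),
                       (r_p)_i = gamma(i),   i,j = 1..p.
Substitute the sample gammas (Toeplitz matrix and right-hand side of size 3):
  Gamma_p = [[1.1572, -0.1118, 0.0615], [-0.1118, 1.1572, -0.1118], [0.0615, -0.1118, 1.1572]]
  r_p     = [-0.1118, 0.0615, 0.3956]
Written out (R1..R3):
  (R1) 1.1572 phi_1 - 0.1118 phi_2 + 0.0615 phi_3 = -0.1118
  (R2) -0.1118 phi_1 + 1.1572 phi_2 - 0.1118 phi_3 = 0.0615
  (R3) 0.0615 phi_1 - 0.1118 phi_2 + 1.1572 phi_3 = 0.3956
Gaussian elimination:
  R2 <- R2 - (-0.1118/1.1572) R1 = R2 - (-0.096613) R1:  1.146399 phi_2 - 0.105858 phi_3 = 0.050699
  R3 <- R3 - (0.0615/1.1572) R1 = R3 - (0.053146) R1:  -0.105858 phi_2 + 1.153932 phi_3 = 0.401542
  R3 <- R3 - (-0.105858/1.146399) R2 = R3 - (-0.09234) R2:  1.144157 phi_3 = 0.406223
Back-substitution:
  phi_hat_3 = 0.406223 / 1.144157 = 0.355042
  phi_hat_2 = (0.050699 - (-0.105858)(0.355042)) / 1.146399 = 0.077009
  phi_hat_1 = (-0.1118 - (-0.1118)(0.077009) - (0.0615)(0.355042)) / 1.1572 = -0.108041
So phi_hat = [-0.1080, 0.0770, 0.3550].
Therefore phi_hat_2 = 0.0770.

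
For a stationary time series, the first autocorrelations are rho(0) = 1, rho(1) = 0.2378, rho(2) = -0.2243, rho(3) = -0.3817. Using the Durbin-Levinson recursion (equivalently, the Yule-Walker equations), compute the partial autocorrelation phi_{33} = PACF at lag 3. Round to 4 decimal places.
\phi_{33} = -0.2811

The PACF at lag k is phi_{kk}, the last component of the solution
to the Yule-Walker system G_k phi = r_k where
  (G_k)_{ij} = rho(|i - j|), (r_k)_i = rho(i), i,j = 1..k.
Equivalently, Durbin-Levinson gives phi_{kk} iteratively:
  phi_{11} = rho(1)
  phi_{kk} = [rho(k) - sum_{j=1..k-1} phi_{k-1,j} rho(k-j)]
            / [1 - sum_{j=1..k-1} phi_{k-1,j} rho(j)],
  phi_{k,j} = phi_{k-1,j} - phi_{kk} phi_{k-1,k-j},  j = 1..k-1.
Step k = 1:
  phi_11 = rho(1) = 0.2378.
Step k = 2:
  phi_22 = [rho(2) - phi_11 rho(1)] / [1 - phi_11 rho(1)] = [-0.2243 - (0.2378)(0.2378)] / [1 - (0.2378)(0.2378)]
         = -0.28084884 / 0.94345116 = -0.297682.
  Update: phi_21 = phi_11 - phi_22 phi_11 = 0.2378 - (-0.297682)(0.2378) = 0.308589.
Step k = 3:
  phi_33 = [rho(3) - phi_21 rho(2) - phi_22 rho(1)] / [1 - phi_21 rho(1) - phi_22 rho(2)]
    numerator   = -0.3817 - (0.308589)(-0.2243) - (-0.297682)(0.2378) = -0.24169463
    denominator = 1 - (0.308589)(0.2378) - (-0.297682)(-0.2243) = 0.85984739
  phi_33 = -0.24169463 / 0.85984739 = -0.2811.
Therefore phi_{33} = -0.2811.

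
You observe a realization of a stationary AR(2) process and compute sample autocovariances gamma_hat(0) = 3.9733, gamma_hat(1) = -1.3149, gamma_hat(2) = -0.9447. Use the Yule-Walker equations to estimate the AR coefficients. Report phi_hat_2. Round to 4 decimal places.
\hat\phi_{2} = -0.3900

The Yule-Walker equations for an AR(p) process read, in matrix form,
  Gamma_p phi = r_p,   with   (Gamma_p)_{ij} = gamma(|i - j|),
                       (r_p)_i = gamma(i),   i,j = 1..p.
Substitute the sample gammas (Toeplitz matrix and right-hand side of size 2):
  Gamma_p = [[3.9733, -1.3149], [-1.3149, 3.9733]]
  r_p     = [-1.3149, -0.9447]
Written out:
  3.9733 phi_1 - 1.3149 phi_2 = -1.3149
  -1.3149 phi_1 + 3.9733 phi_2 = -0.9447
Solve by Cramer's rule:
  det = gamma(0)^2 - gamma(1)^2 = (3.9733)^2 - (-1.3149)^2 = 15.78711289 - 1.72896201 = 14.05815088
  phi_hat_1 = [gamma(1) gamma(0) - gamma(1) gamma(2)] / det = [(-1.3149)(3.9733) - (-1.3149)(-0.9447)] / 14.05815088 = -6.4666782 / 14.05815088 = -0.46
  phi_hat_2 = [gamma(0) gamma(2) - gamma(1)^2] / det = [(3.9733)(-0.9447) - (-1.3149)^2] / 14.05815088 = -5.48253852 / 14.05815088 = -0.39
So phi_hat = [-0.4600, -0.3900].
Therefore phi_hat_2 = -0.3900.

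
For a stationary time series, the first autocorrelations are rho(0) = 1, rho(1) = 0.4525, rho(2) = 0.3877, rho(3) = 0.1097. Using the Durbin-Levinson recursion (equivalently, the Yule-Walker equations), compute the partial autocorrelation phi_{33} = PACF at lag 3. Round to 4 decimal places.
\phi_{33} = -0.1719

The PACF at lag k is phi_{kk}, the last component of the solution
to the Yule-Walker system G_k phi = r_k where
  (G_k)_{ij} = rho(|i - j|), (r_k)_i = rho(i), i,j = 1..k.
Equivalently, Durbin-Levinson gives phi_{kk} iteratively:
  phi_{11} = rho(1)
  phi_{kk} = [rho(k) - sum_{j=1..k-1} phi_{k-1,j} rho(k-j)]
            / [1 - sum_{j=1..k-1} phi_{k-1,j} rho(j)],
  phi_{k,j} = phi_{k-1,j} - phi_{kk} phi_{k-1,k-j},  j = 1..k-1.
Step k = 1:
  phi_11 = rho(1) = 0.4525.
Step k = 2:
  phi_22 = [rho(2) - phi_11 rho(1)] / [1 - phi_11 rho(1)] = [0.3877 - (0.4525)(0.4525)] / [1 - (0.4525)(0.4525)]
         = 0.18294375 / 0.79524375 = 0.230047.
  Update: phi_21 = phi_11 - phi_22 phi_11 = 0.4525 - (0.230047)(0.4525) = 0.348404.
Step k = 3:
  phi_33 = [rho(3) - phi_21 rho(2) - phi_22 rho(1)] / [1 - phi_21 rho(1) - phi_22 rho(2)]
    numerator   = 0.1097 - (0.348404)(0.3877) - (0.230047)(0.4525) = -0.1294725
    denominator = 1 - (0.348404)(0.4525) - (0.230047)(0.3877) = 0.75315802
  phi_33 = -0.1294725 / 0.75315802 = -0.1719.
Therefore phi_{33} = -0.1719.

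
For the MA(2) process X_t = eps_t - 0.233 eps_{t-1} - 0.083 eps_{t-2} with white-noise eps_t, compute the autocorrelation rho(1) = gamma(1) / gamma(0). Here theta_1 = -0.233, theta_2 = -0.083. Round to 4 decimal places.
\rho(1) = -0.2013

For an MA(q) process with theta_0 = 1, the autocovariance is
  gamma(k) = sigma^2 * sum_{i=0..q-k} theta_i * theta_{i+k},
and rho(k) = gamma(k) / gamma(0). Sigma^2 cancels.
  numerator   = (1)*(-0.233) + (-0.233)*(-0.083) = -0.213661.
  denominator = (1)^2 + (-0.233)^2 + (-0.083)^2 = 1.061178.
  rho(1) = -0.213661 / 1.061178 = -0.2013.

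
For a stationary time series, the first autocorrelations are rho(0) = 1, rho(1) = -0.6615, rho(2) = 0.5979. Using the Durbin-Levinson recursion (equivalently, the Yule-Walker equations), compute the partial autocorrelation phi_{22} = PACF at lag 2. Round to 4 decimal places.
\phi_{22} = 0.2851

The PACF at lag k is phi_{kk}, the last component of the solution
to the Yule-Walker system G_k phi = r_k where
  (G_k)_{ij} = rho(|i - j|), (r_k)_i = rho(i), i,j = 1..k.
Equivalently, Durbin-Levinson gives phi_{kk} iteratively:
  phi_{11} = rho(1)
  phi_{kk} = [rho(k) - sum_{j=1..k-1} phi_{k-1,j} rho(k-j)]
            / [1 - sum_{j=1..k-1} phi_{k-1,j} rho(j)],
  phi_{k,j} = phi_{k-1,j} - phi_{kk} phi_{k-1,k-j},  j = 1..k-1.
Step k = 1:
  phi_11 = rho(1) = -0.6615.
Step k = 2:
  phi_22 = [rho(2) - phi_11 rho(1)] / [1 - phi_11 rho(1)] = [0.5979 - (-0.6615)(-0.6615)] / [1 - (-0.6615)(-0.6615)]
         = 0.16031775 / 0.56241775 = 0.2851.
Therefore phi_{22} = 0.2851.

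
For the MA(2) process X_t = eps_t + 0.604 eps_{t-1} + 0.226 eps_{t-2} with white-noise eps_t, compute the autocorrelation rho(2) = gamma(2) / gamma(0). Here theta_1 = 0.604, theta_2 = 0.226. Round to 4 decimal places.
\rho(2) = 0.1596

For an MA(q) process with theta_0 = 1, the autocovariance is
  gamma(k) = sigma^2 * sum_{i=0..q-k} theta_i * theta_{i+k},
and rho(k) = gamma(k) / gamma(0). Sigma^2 cancels.
  numerator   = (1)*(0.226) = 0.226.
  denominator = (1)^2 + (0.604)^2 + (0.226)^2 = 1.415892.
  rho(2) = 0.226 / 1.415892 = 0.1596.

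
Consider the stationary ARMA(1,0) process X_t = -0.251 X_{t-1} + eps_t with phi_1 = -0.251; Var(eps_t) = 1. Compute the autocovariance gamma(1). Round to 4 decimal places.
\gamma(1) = -0.2679

Multiply the model equation by X_{t-k} and take expectations. With theta_0 = psi_0 = 1 and psi_j the MA(infinity) weights, this gives
  gamma(k) - sum_i phi_i gamma(k-i) = c_k,
  c_k = sigma^2 * sum_{j=k..q} theta_j psi_{j-k}   (c_k = 0 for k > q),
using gamma(-m) = gamma(m).
Pure AR (q = 0): c_0 = sigma^2 = 1, c_k = 0 for k >= 1.
Equations for k = 0 and k = 1 (AR order 1):
  gamma(0) = phi_1 gamma(1) + c_0
  gamma(1) = phi_1 gamma(0) + c_1
Substituting the second into the first: gamma(0) (1 - phi_1^2) = c_0 + phi_1 c_1, so
  gamma(0) = c_0 / (1 - phi_1^2) = 1 / (1 - (-0.251)^2) = 1 / 0.936999 = 1.067237.
  gamma(1) = phi_1 gamma(0) = (-0.251)(1.067237) = -0.267876.
Therefore gamma(1) = -0.2679 (to 4 decimal places).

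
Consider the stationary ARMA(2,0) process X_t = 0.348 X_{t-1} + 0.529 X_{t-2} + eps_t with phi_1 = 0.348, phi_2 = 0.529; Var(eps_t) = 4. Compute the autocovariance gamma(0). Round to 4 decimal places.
\gamma(0) = 12.2316

Multiply the model equation by X_{t-k} and take expectations. With theta_0 = psi_0 = 1 and psi_j the MA(infinity) weights, this gives
  gamma(k) - sum_i phi_i gamma(k-i) = c_k,
  c_k = sigma^2 * sum_{j=k..q} theta_j psi_{j-k}   (c_k = 0 for k > q),
using gamma(-m) = gamma(m).
Pure AR (q = 0): c_0 = sigma^2 = 4, c_k = 0 for k >= 1.
Equations for k = 0, 1, 2 (AR order 2, c_2 = 0):
  (E0) gamma(0) = phi_1 gamma(1) + phi_2 gamma(2) + c_0
  (E1) gamma(1) = phi_1 gamma(0) + phi_2 gamma(1) + c_1
  (E2) gamma(2) = phi_1 gamma(1) + phi_2 gamma(0)
From (E1): gamma(1) = A gamma(0) + B with
  A = phi_1 / (1 - phi_2) = 0.348 / 0.471 = 0.738854,   B = c_1 / (1 - phi_2) = 0 / 0.471 = 0.
Insert (E2) into (E0): gamma(0) (1 - phi_2^2) = phi_1 (1 + phi_2) gamma(1) + c_0.
  phi_1 (1 + phi_2) = (0.348)(1.529) = 0.532092,   1 - phi_2^2 = 0.720159.
Replace gamma(1) by A gamma(0) + B and collect gamma(0):
  gamma(0) [0.720159 - (0.532092)(0.738854)] = c_0 = 4
  gamma(0) * 0.327021 = 4
  gamma(0) = 4 / 0.327021 = 12.231632.
Therefore gamma(0) = 12.2316 (to 4 decimal places).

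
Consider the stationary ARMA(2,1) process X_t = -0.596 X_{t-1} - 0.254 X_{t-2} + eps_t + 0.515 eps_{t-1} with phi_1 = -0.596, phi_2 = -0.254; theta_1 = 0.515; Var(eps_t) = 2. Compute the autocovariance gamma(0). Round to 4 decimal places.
\gamma(0) = 2.1423

Multiply the model equation by X_{t-k} and take expectations. With theta_0 = psi_0 = 1 and psi_j the MA(infinity) weights, this gives
  gamma(k) - sum_i phi_i gamma(k-i) = c_k,
  c_k = sigma^2 * sum_{j=k..q} theta_j psi_{j-k}   (c_k = 0 for k > q),
using gamma(-m) = gamma(m).
psi-weights needed (psi_j = theta_j + sum_i phi_i psi_{j-i}):
  psi_1 = theta_1 + phi_1 = 0.515 + (-0.596) = -0.081
Right-hand sides:
  c_0 = sigma^2 (1 + theta_1 psi_1) = 2 * (1 + (0.515)(-0.081)) = 2 * 0.958285 = 1.91657
  c_1 = sigma^2 theta_1 = 2 * (0.515) = 1.03
  c_2 = 0
Equations for k = 0, 1, 2 (AR order 2, c_2 = 0):
  (E0) gamma(0) = phi_1 gamma(1) + phi_2 gamma(2) + c_0
  (E1) gamma(1) = phi_1 gamma(0) + phi_2 gamma(1) + c_1
  (E2) gamma(2) = phi_1 gamma(1) + phi_2 gamma(0)
From (E1): gamma(1) = A gamma(0) + B with
  A = phi_1 / (1 - phi_2) = -0.596 / 1.254 = -0.475279,   B = c_1 / (1 - phi_2) = 1.03 / 1.254 = 0.821372.
Insert (E2) into (E0): gamma(0) (1 - phi_2^2) = phi_1 (1 + phi_2) gamma(1) + c_0.
  phi_1 (1 + phi_2) = (-0.596)(0.746) = -0.444616,   1 - phi_2^2 = 0.935484.
Replace gamma(1) by A gamma(0) + B and collect gamma(0):
  gamma(0) [0.935484 - (-0.444616)(-0.475279)] = (-0.444616)(0.821372) + 1.91657
  gamma(0) * 0.724167 = 1.551375
  gamma(0) = 1.551375 / 0.724167 = 2.142288.
Therefore gamma(0) = 2.1423 (to 4 decimal places).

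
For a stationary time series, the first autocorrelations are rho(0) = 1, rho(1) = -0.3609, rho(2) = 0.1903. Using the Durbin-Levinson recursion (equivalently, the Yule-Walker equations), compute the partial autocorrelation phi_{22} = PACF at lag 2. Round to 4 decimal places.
\phi_{22} = 0.0690

The PACF at lag k is phi_{kk}, the last component of the solution
to the Yule-Walker system G_k phi = r_k where
  (G_k)_{ij} = rho(|i - j|), (r_k)_i = rho(i), i,j = 1..k.
Equivalently, Durbin-Levinson gives phi_{kk} iteratively:
  phi_{11} = rho(1)
  phi_{kk} = [rho(k) - sum_{j=1..k-1} phi_{k-1,j} rho(k-j)]
            / [1 - sum_{j=1..k-1} phi_{k-1,j} rho(j)],
  phi_{k,j} = phi_{k-1,j} - phi_{kk} phi_{k-1,k-j},  j = 1..k-1.
Step k = 1:
  phi_11 = rho(1) = -0.3609.
Step k = 2:
  phi_22 = [rho(2) - phi_11 rho(1)] / [1 - phi_11 rho(1)] = [0.1903 - (-0.3609)(-0.3609)] / [1 - (-0.3609)(-0.3609)]
         = 0.06005119 / 0.86975119 = 0.069.
Therefore phi_{22} = 0.0690.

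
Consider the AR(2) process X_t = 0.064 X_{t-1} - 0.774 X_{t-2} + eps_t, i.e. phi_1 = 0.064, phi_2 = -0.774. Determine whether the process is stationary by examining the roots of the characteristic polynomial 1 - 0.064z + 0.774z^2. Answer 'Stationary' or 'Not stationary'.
\text{Stationary}

The AR(p) characteristic polynomial is P(z) = 1 - 0.064z + 0.774z^2.
Stationarity requires all roots to lie outside the unit circle, i.e. |z| > 1 for every root.
Set 1 + (-0.064) z + (0.774) z^2 = 0, i.e. a z^2 + b z + c = 0 with a = 0.774, b = -0.064, c = 1.
Discriminant D = b^2 - 4ac = (-0.064)^2 - 4*(0.774)*1 = 0.004096 - (3.096) = -3.091904.
D < 0, so the roots are the complex-conjugate pair z = (-b +/- i sqrt(-D)) / (2a) = 0.0413 +/- 1.1359i.
For a conjugate pair |z|^2 = z * conj(z) = (product of roots) = c/a = 1/(0.774) = 1.29199, so |z| = sqrt(1.29199) = 1.1367 for both roots.
Moduli of all roots: 1.1367, 1.1367.
All moduli strictly greater than 1? Yes.
Verdict: Stationary.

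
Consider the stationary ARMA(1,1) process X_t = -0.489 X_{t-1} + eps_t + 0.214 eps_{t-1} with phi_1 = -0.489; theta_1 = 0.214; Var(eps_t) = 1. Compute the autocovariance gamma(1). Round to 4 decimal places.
\gamma(1) = -0.3236

Multiply the model equation by X_{t-k} and take expectations. With theta_0 = psi_0 = 1 and psi_j the MA(infinity) weights, this gives
  gamma(k) - sum_i phi_i gamma(k-i) = c_k,
  c_k = sigma^2 * sum_{j=k..q} theta_j psi_{j-k}   (c_k = 0 for k > q),
using gamma(-m) = gamma(m).
psi-weights needed (psi_j = theta_j + sum_i phi_i psi_{j-i}):
  psi_1 = theta_1 + phi_1 = 0.214 + (-0.489) = -0.275
Right-hand sides:
  c_0 = sigma^2 (1 + theta_1 psi_1) = 1 * (1 + (0.214)(-0.275)) = 1 * 0.94115 = 0.94115
  c_1 = sigma^2 theta_1 = 1 * (0.214) = 0.214
  c_2 = 0
Equations for k = 0 and k = 1 (AR order 1):
  gamma(0) = phi_1 gamma(1) + c_0
  gamma(1) = phi_1 gamma(0) + c_1
Substituting the second into the first: gamma(0) (1 - phi_1^2) = c_0 + phi_1 c_1, so
  gamma(0) = (c_0 + phi_1 c_1) / (1 - phi_1^2) = (0.94115 + (-0.489)(0.214)) / (1 - (-0.489)^2) = 0.836504 / 0.760879 = 1.099392.
  gamma(1) = phi_1 gamma(0) + c_1 = (-0.489)(1.099392) + (0.214) = -0.323603.
Therefore gamma(1) = -0.3236 (to 4 decimal places).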